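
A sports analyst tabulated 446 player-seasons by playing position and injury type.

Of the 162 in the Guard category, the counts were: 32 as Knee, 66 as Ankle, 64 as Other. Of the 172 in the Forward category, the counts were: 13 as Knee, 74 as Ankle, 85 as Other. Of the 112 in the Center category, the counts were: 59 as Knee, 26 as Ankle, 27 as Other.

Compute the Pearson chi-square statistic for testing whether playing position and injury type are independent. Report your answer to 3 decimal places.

79.619

Row totals: 162, 172, 112. Column totals: 104, 166, 176. Grand total N = 446.
Expected counts (row total × column total / N):
  Guard, Knee: 162×104/446 = 37.77578
  Guard, Ankle: 162×166/446 = 60.29596
  Guard, Other: 162×176/446 = 63.92825
  Forward, Knee: 172×104/446 = 40.10762
  Forward, Ankle: 172×166/446 = 64.01794
  Forward, Other: 172×176/446 = 67.87444
  Center, Knee: 112×104/446 = 26.11659
  Center, Ankle: 112×166/446 = 41.68610
  Center, Other: 112×176/446 = 44.19731
Contributions (O − E)²/E:
  (32 − 37.77578)²/37.77578 = 0.8831
  (66 − 60.29596)²/60.29596 = 0.5396
  (64 − 63.92825)²/63.92825 = 0.0001
  (13 − 40.10762)²/40.10762 = 18.3213
  (74 − 64.01794)²/64.01794 = 1.5565
  (85 − 67.87444)²/67.87444 = 4.3210
  (59 − 26.11659)²/26.11659 = 41.4035
  (26 − 41.68610)²/41.68610 = 5.9025
  (27 − 44.19731)²/44.19731 = 6.6915
χ² = 0.8831 + 0.5396 + 0.0001 + 18.3213 + 1.5565 + 4.3210 + 41.4035 + 5.9025 + 6.6915 = 79.619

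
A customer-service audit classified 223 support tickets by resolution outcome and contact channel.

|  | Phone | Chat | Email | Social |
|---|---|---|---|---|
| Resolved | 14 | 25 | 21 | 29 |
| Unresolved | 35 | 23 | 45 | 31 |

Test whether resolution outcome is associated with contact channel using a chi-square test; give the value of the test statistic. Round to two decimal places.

9.17

Row totals: 89, 134. Column totals: 49, 48, 66, 60. Grand total N = 223.
Expected counts (row total × column total / N):
  Resolved, Phone: 89×49/223 = 19.556
  Resolved, Chat: 89×48/223 = 19.157
  Resolved, Email: 89×66/223 = 26.341
  Resolved, Social: 89×60/223 = 23.946
  Unresolved, Phone: 134×49/223 = 29.444
  Unresolved, Chat: 134×48/223 = 28.843
  Unresolved, Email: 134×66/223 = 39.659
  Unresolved, Social: 134×60/223 = 36.054
Contributions (O − E)²/E:
  (14 − 19.556)²/19.556 = 1.5785
  (25 − 19.157)²/19.157 = 1.7822
  (21 − 26.341)²/26.341 = 1.0830
  (29 − 23.946)²/23.946 = 1.0667
  (35 − 29.444)²/29.444 = 1.0484
  (23 − 28.843)²/28.843 = 1.1837
  (45 − 39.659)²/39.659 = 0.7193
  (31 − 36.054)²/36.054 = 0.7085
χ² = 1.5785 + 1.7822 + 1.0830 + 1.0667 + 1.0484 + 1.1837 + 0.7193 + 0.7085 = 9.17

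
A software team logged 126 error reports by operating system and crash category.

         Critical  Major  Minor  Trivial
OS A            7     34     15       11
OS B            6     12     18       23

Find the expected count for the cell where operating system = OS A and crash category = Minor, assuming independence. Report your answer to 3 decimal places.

17.548

Row total (OS A) = 67; column total (Minor) = 33; grand total N = 126.
Expected count = (row total × column total) / N = 67 × 33 / 126 = 17.548.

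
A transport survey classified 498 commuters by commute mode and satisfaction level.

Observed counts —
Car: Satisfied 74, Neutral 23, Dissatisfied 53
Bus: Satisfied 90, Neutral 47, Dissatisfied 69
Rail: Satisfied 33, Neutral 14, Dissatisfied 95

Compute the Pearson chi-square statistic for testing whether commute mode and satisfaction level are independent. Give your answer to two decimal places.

47.61

Row totals: 150, 206, 142. Column totals: 197, 84, 217. Grand total N = 498.
Expected counts (row total × column total / N):
  Car, Satisfied: 150×197/498 = 59.3373
  Car, Neutral: 150×84/498 = 25.3012
  Car, Dissatisfied: 150×217/498 = 65.3614
  Bus, Satisfied: 206×197/498 = 81.4900
  Bus, Neutral: 206×84/498 = 34.7470
  Bus, Dissatisfied: 206×217/498 = 89.7631
  Rail, Satisfied: 142×197/498 = 56.1727
  Rail, Neutral: 142×84/498 = 23.9518
  Rail, Dissatisfied: 142×217/498 = 61.8755
Contributions (O − E)²/E:
  (74 − 59.3373)²/59.3373 = 3.6233
  (23 − 25.3012)²/25.3012 = 0.2093
  (53 − 65.3614)²/65.3614 = 2.3378
  (90 − 81.4900)²/81.4900 = 0.8887
  (47 − 34.7470)²/34.7470 = 4.3208
  (69 − 89.7631)²/89.7631 = 4.8027
  (33 − 56.1727)²/56.1727 = 9.5593
  (14 − 23.9518)²/23.9518 = 4.1349
  (95 − 61.8755)²/61.8755 = 17.7329
χ² = 3.6233 + 0.2093 + 2.3378 + 0.8887 + 4.3208 + 4.8027 + 9.5593 + 4.1349 + 17.7329 = 47.61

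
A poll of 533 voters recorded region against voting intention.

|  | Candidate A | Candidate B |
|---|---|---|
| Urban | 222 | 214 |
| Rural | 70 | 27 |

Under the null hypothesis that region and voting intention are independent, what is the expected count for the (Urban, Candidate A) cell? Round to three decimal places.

Row total (Urban) = 436; column total (Candidate A) = 292; grand total N = 533.
Expected count = (row total × column total) / N = 436 × 292 / 533 = 238.859.

238.859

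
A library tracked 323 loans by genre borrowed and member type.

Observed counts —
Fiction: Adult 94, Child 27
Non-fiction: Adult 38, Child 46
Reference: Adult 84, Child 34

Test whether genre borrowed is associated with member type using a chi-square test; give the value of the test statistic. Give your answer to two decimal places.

25.13

Row totals: 121, 84, 118. Column totals: 216, 107. Grand total N = 323.
Expected counts (row total × column total / N):
  Fiction, Adult: 121×216/323 = 80.916
  Fiction, Child: 121×107/323 = 40.084
  Non-fiction, Adult: 84×216/323 = 56.173
  Non-fiction, Child: 84×107/323 = 27.827
  Reference, Adult: 118×216/323 = 78.910
  Reference, Child: 118×107/323 = 39.090
Contributions (O − E)²/E:
  (94 − 80.916)²/80.916 = 2.1157
  (27 − 40.084)²/40.084 = 4.2708
  (38 − 56.173)²/56.173 = 5.8793
  (46 − 27.827)²/27.827 = 11.8683
  (84 − 78.910)²/78.910 = 0.3283
  (34 − 39.090)²/39.090 = 0.6628
χ² = 2.1157 + 4.2708 + 5.8793 + 11.8683 + 0.3283 + 0.6628 = 25.13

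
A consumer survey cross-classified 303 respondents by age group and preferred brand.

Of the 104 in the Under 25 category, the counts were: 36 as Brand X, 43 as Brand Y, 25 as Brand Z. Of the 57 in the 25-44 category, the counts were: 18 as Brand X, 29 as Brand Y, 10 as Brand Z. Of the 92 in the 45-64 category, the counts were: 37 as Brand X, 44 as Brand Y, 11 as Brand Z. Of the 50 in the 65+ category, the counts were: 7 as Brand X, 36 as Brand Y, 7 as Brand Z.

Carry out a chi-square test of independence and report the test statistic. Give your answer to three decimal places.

18.120

Row totals: 104, 57, 92, 50. Column totals: 98, 152, 53. Grand total N = 303.
Expected counts (row total × column total / N):
  Under 25, Brand X: 104×98/303 = 33.6370
  Under 25, Brand Y: 104×152/303 = 52.1716
  Under 25, Brand Z: 104×53/303 = 18.1914
  25-44, Brand X: 57×98/303 = 18.4356
  25-44, Brand Y: 57×152/303 = 28.5941
  25-44, Brand Z: 57×53/303 = 9.9703
  45-64, Brand X: 92×98/303 = 29.7558
  45-64, Brand Y: 92×152/303 = 46.1518
  45-64, Brand Z: 92×53/303 = 16.0924
  65+, Brand X: 50×98/303 = 16.1716
  65+, Brand Y: 50×152/303 = 25.0825
  65+, Brand Z: 50×53/303 = 8.7459
Contributions (O − E)²/E:
  (36 − 33.6370)²/33.6370 = 0.1660
  (43 − 52.1716)²/52.1716 = 1.6123
  (25 − 18.1914)²/18.1914 = 2.5483
  (18 − 18.4356)²/18.4356 = 0.0103
  (29 − 28.5941)²/28.5941 = 0.0058
  (10 − 9.9703)²/9.9703 = 0.0001
  (37 − 29.7558)²/29.7558 = 1.7636
  (44 − 46.1518)²/46.1518 = 0.1003
  (11 − 16.0924)²/16.0924 = 1.6115
  (7 − 16.1716)²/16.1716 = 5.2016
  (36 − 25.0825)²/25.0825 = 4.7520
  (7 − 8.7459)²/8.7459 = 0.3485
χ² = 0.1660 + 1.6123 + 2.5483 + 0.0103 + 0.0058 + 0.0001 + 1.7636 + 0.1003 + 1.6115 + 5.2016 + 4.7520 + 0.3485 = 18.120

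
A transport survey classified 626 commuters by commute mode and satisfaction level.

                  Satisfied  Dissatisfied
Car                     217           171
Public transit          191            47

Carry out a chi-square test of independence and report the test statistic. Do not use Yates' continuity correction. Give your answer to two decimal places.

Row totals: 388, 238. Column totals: 408, 218. Grand total N = 626.
Expected counts (row total × column total / N):
  Car, Satisfied: 388×408/626 = 252.882
  Car, Dissatisfied: 388×218/626 = 135.118
  Public transit, Satisfied: 238×408/626 = 155.118
  Public transit, Dissatisfied: 238×218/626 = 82.882
Contributions (O − E)²/E:
  (217 − 252.882)²/252.882 = 5.0914
  (171 − 135.118)²/135.118 = 9.5288
  (191 − 155.118)²/155.118 = 8.3002
  (47 − 82.882)²/82.882 = 15.5343
χ² = 5.0914 + 9.5288 + 8.3002 + 15.5343 = 38.45

38.45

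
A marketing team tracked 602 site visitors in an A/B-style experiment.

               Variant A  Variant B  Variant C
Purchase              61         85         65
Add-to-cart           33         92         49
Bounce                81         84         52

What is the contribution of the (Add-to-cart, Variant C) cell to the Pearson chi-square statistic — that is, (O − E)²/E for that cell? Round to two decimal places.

0.02

Row total (Add-to-cart) = 174; column total (Variant C) = 166; N = 602.
Expected count E = 174 × 166 / 602 = 47.980.
Contribution = (O − E)²/E = (49 − 47.980)² / 47.980 = 0.02.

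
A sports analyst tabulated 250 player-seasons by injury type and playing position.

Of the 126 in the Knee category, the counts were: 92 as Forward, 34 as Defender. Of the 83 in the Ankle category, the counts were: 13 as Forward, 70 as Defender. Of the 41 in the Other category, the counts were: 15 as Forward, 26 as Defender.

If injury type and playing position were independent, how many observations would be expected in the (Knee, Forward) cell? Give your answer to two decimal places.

60.48

Row total (Knee) = 126; column total (Forward) = 120; grand total N = 250.
Expected count = (row total × column total) / N = 126 × 120 / 250 = 60.48.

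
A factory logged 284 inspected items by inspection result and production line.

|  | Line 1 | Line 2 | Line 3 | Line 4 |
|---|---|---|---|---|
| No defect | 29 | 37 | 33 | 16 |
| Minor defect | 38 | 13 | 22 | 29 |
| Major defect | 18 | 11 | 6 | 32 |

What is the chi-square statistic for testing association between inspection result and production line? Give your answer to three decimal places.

Row totals: 115, 102, 67. Column totals: 85, 61, 61, 77. Grand total N = 284.
Expected counts (row total × column total / N):
  No defect, Line 1: 115×85/284 = 34.41901
  No defect, Line 2: 115×61/284 = 24.70070
  No defect, Line 3: 115×61/284 = 24.70070
  No defect, Line 4: 115×77/284 = 31.17958
  Minor defect, Line 1: 102×85/284 = 30.52817
  Minor defect, Line 2: 102×61/284 = 21.90845
  Minor defect, Line 3: 102×61/284 = 21.90845
  Minor defect, Line 4: 102×77/284 = 27.65493
  Major defect, Line 1: 67×85/284 = 20.05282
  Major defect, Line 2: 67×61/284 = 14.39085
  Major defect, Line 3: 67×61/284 = 14.39085
  Major defect, Line 4: 67×77/284 = 18.16549
Contributions (O − E)²/E:
  (29 − 34.41901)²/34.41901 = 0.8532
  (37 − 24.70070)²/24.70070 = 6.1242
  (33 − 24.70070)²/24.70070 = 2.7885
  (16 − 31.17958)²/31.17958 = 7.3901
  (38 − 30.52817)²/30.52817 = 1.8287
  (13 − 21.90845)²/21.90845 = 3.6224
  (22 − 21.90845)²/21.90845 = 0.0004
  (29 − 27.65493)²/27.65493 = 0.0654
  (18 − 20.05282)²/20.05282 = 0.2101
  (11 − 14.39085)²/14.39085 = 0.7990
  (6 − 14.39085)²/14.39085 = 4.8924
  (32 − 18.16549)²/18.16549 = 10.5361
χ² = 0.8532 + 6.1242 + 2.7885 + 7.3901 + 1.8287 + 3.6224 + 0.0004 + 0.0654 + 0.2101 + 0.7990 + 4.8924 + 10.5361 = 39.111

39.111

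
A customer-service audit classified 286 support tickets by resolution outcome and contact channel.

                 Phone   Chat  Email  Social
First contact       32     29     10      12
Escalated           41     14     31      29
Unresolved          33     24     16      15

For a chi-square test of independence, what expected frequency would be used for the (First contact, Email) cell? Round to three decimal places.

Row total (First contact) = 83; column total (Email) = 57; grand total N = 286.
Expected count = (row total × column total) / N = 83 × 57 / 286 = 16.542.

16.542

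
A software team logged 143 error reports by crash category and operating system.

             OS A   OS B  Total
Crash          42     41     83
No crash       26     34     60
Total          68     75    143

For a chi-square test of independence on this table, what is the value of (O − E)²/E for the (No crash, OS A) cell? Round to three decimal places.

0.225

Row total (No crash) = 60; column total (OS A) = 68; N = 143.
Expected count E = 60 × 68 / 143 = 28.5315.
Contribution = (O − E)²/E = (26 − 28.5315)² / 28.5315 = 0.225.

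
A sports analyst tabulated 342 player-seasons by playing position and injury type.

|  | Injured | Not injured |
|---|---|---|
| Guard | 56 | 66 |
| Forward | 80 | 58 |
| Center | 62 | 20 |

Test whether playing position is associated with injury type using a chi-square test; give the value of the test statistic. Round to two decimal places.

Row totals: 122, 138, 82. Column totals: 198, 144. Grand total N = 342.
Expected counts (row total × column total / N):
  Guard, Injured: 122×198/342 = 70.632
  Guard, Not injured: 122×144/342 = 51.368
  Forward, Injured: 138×198/342 = 79.895
  Forward, Not injured: 138×144/342 = 58.105
  Center, Injured: 82×198/342 = 47.474
  Center, Not injured: 82×144/342 = 34.526
Contributions (O − E)²/E:
  (56 − 70.632)²/70.632 = 3.0311
  (66 − 51.368)²/51.368 = 4.1679
  (80 − 79.895)²/79.895 = 0.0001
  (58 − 58.105)²/58.105 = 0.0002
  (62 − 47.474)²/47.474 = 4.4446
  (20 − 34.526)²/34.526 = 6.1115
χ² = 3.0311 + 4.1679 + 0.0001 + 0.0002 + 4.4446 + 6.1115 = 17.76

17.76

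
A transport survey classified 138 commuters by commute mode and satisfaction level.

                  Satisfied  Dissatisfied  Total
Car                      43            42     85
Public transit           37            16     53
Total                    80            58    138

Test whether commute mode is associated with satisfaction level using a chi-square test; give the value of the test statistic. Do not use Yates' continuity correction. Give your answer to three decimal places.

4.951

Grand total N = 138.
Expected counts (row total × column total / N):
  Car, Satisfied: 85×80/138 = 49.2754
  Car, Dissatisfied: 85×58/138 = 35.7246
  Public transit, Satisfied: 53×80/138 = 30.7246
  Public transit, Dissatisfied: 53×58/138 = 22.2754
Contributions (O − E)²/E:
  (43 − 49.2754)²/49.2754 = 0.7992
  (42 − 35.7246)²/35.7246 = 1.1023
  (37 − 30.7246)²/30.7246 = 1.2817
  (16 − 22.2754)²/22.2754 = 1.7679
χ² = 0.7992 + 1.1023 + 1.2817 + 1.7679 = 4.951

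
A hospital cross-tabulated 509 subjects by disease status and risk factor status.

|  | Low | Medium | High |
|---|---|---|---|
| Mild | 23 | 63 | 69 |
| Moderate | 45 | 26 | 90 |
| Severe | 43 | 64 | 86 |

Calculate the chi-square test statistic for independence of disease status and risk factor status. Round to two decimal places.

25.97

Row totals: 155, 161, 193. Column totals: 111, 153, 245. Grand total N = 509.
Expected counts (row total × column total / N):
  Mild, Low: 155×111/509 = 33.802
  Mild, Medium: 155×153/509 = 46.591
  Mild, High: 155×245/509 = 74.607
  Moderate, Low: 161×111/509 = 35.110
  Moderate, Medium: 161×153/509 = 48.395
  Moderate, High: 161×245/509 = 77.495
  Severe, Low: 193×111/509 = 42.088
  Severe, Medium: 193×153/509 = 58.014
  Severe, High: 193×245/509 = 92.898
Contributions (O − E)²/E:
  (23 − 33.802)²/33.802 = 3.4520
  (63 − 46.591)²/46.591 = 5.7791
  (69 − 74.607)²/74.607 = 0.4214
  (45 − 35.110)²/35.110 = 2.7859
  (26 − 48.395)²/48.395 = 10.3634
  (90 − 77.495)²/77.495 = 2.0179
  (43 − 42.088)²/42.088 = 0.0198
  (64 − 58.014)²/58.014 = 0.6176
  (86 − 92.898)²/92.898 = 0.5122
χ² = 3.4520 + 5.7791 + 0.4214 + 2.7859 + 10.3634 + 2.0179 + 0.0198 + 0.6176 + 0.5122 = 25.97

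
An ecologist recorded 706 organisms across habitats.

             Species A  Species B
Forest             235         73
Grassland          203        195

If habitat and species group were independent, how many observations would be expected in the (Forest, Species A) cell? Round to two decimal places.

191.08

Row total (Forest) = 308; column total (Species A) = 438; grand total N = 706.
Expected count = (row total × column total) / N = 308 × 438 / 706 = 191.08.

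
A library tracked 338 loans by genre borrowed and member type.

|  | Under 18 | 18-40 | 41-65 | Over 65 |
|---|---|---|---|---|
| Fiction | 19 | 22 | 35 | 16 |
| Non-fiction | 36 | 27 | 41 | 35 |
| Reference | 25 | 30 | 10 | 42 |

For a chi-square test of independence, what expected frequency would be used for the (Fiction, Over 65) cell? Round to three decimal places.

25.314

Row total (Fiction) = 92; column total (Over 65) = 93; grand total N = 338.
Expected count = (row total × column total) / N = 92 × 93 / 338 = 25.314.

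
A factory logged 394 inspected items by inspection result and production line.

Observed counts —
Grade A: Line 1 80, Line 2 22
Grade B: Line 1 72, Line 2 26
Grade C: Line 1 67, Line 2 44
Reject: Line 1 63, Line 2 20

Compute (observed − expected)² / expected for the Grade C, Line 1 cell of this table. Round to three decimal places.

Row total (Grade C) = 111; column total (Line 1) = 282; N = 394.
Expected count E = 111 × 282 / 394 = 79.446701.
Contribution = (O − E)²/E = (67 − 79.446701)² / 79.446701 = 1.950.

1.950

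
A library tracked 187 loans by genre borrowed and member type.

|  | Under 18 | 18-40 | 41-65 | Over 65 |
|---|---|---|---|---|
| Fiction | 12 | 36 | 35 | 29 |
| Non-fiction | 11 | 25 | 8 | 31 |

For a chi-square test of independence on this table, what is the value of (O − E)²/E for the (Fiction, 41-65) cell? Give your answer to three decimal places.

Row total (Fiction) = 112; column total (41-65) = 43; N = 187.
Expected count E = 112 × 43 / 187 = 25.7540.
Contribution = (O − E)²/E = (35 − 25.7540)² / 25.7540 = 3.319.

3.319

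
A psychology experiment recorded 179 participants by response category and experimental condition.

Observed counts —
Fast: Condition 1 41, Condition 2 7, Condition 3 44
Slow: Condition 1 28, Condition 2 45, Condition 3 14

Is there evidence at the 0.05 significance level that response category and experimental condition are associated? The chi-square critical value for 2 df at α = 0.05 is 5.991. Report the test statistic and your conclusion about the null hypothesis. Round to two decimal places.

Row totals: 92, 87. Column totals: 69, 52, 58. Grand total N = 179.
Expected counts (row total × column total / N):
  Fast, Condition 1: 92×69/179 = 35.464
  Fast, Condition 2: 92×52/179 = 26.726
  Fast, Condition 3: 92×58/179 = 29.810
  Slow, Condition 1: 87×69/179 = 33.536
  Slow, Condition 2: 87×52/179 = 25.274
  Slow, Condition 3: 87×58/179 = 28.190
Contributions (O − E)²/E:
  (41 − 35.464)²/35.464 = 0.8642
  (7 − 26.726)²/26.726 = 14.5594
  (44 − 29.810)²/29.810 = 6.7546
  (28 − 33.536)²/33.536 = 0.9139
  (45 − 25.274)²/25.274 = 15.3959
  (14 − 28.190)²/28.190 = 7.1428
χ² = 0.8642 + 14.5594 + 6.7546 + 0.9139 + 15.3959 + 7.1428 = 45.63
df = (2−1)(3−1) = 2. Since 45.63 > 5.991, reject the null hypothesis of independence at α = 0.05.

45.63; reject H₀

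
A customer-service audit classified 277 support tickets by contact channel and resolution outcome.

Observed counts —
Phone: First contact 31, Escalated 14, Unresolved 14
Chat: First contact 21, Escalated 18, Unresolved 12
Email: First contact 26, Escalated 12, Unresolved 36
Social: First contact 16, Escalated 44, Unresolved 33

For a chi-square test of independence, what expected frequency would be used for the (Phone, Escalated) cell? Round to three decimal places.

Row total (Phone) = 59; column total (Escalated) = 88; grand total N = 277.
Expected count = (row total × column total) / N = 59 × 88 / 277 = 18.744.

18.744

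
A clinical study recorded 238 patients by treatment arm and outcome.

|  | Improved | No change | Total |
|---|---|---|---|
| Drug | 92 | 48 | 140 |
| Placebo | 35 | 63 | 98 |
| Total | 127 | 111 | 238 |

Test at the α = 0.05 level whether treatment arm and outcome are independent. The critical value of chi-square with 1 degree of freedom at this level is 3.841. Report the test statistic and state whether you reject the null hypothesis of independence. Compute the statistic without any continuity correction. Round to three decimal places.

Grand total N = 238.
Expected counts (row total × column total / N):
  Drug, Improved: 140×127/238 = 74.7059
  Drug, No change: 140×111/238 = 65.2941
  Placebo, Improved: 98×127/238 = 52.2941
  Placebo, No change: 98×111/238 = 45.7059
Contributions (O − E)²/E:
  (92 − 74.7059)²/74.7059 = 4.0035
  (48 − 65.2941)²/65.2941 = 4.5806
  (35 − 52.2941)²/52.2941 = 5.7193
  (63 − 45.7059)²/45.7059 = 6.5437
χ² = 4.0035 + 4.5806 + 5.7193 + 6.5437 = 20.847
df = (2−1)(2−1) = 1. Since 20.847 > 3.841, reject the null hypothesis of independence at α = 0.05.

20.847; reject H₀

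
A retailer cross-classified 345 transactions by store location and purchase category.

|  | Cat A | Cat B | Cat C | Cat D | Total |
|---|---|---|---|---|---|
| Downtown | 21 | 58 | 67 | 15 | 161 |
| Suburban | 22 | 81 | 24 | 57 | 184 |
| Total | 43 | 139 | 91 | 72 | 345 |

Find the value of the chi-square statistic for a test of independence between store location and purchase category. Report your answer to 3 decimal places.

Grand total N = 345.
Expected counts (row total × column total / N):
  Downtown, Cat A: 161×43/345 = 20.0667
  Downtown, Cat B: 161×139/345 = 64.8667
  Downtown, Cat C: 161×91/345 = 42.4667
  Downtown, Cat D: 161×72/345 = 33.6000
  Suburban, Cat A: 184×43/345 = 22.9333
  Suburban, Cat B: 184×139/345 = 74.1333
  Suburban, Cat C: 184×91/345 = 48.5333
  Suburban, Cat D: 184×72/345 = 38.4000
Contributions (O − E)²/E:
  (21 − 20.0667)²/20.0667 = 0.0434
  (58 − 64.8667)²/64.8667 = 0.7269
  (67 − 42.4667)²/42.4667 = 14.1731
  (15 − 33.6000)²/33.6000 = 10.2964
  (22 − 22.9333)²/22.9333 = 0.0380
  (81 − 74.1333)²/74.1333 = 0.6360
  (24 − 48.5333)²/48.5333 = 12.4014
  (57 − 38.4000)²/38.4000 = 9.0094
χ² = 0.0434 + 0.7269 + 14.1731 + 10.2964 + 0.0380 + 0.6360 + 12.4014 + 9.0094 = 47.325

47.325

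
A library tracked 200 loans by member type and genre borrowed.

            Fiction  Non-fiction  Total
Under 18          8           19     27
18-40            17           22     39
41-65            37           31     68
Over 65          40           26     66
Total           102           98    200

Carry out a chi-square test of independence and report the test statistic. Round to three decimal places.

8.545

Grand total N = 200.
Expected counts (row total × column total / N):
  Under 18, Fiction: 27×102/200 = 13.7700
  Under 18, Non-fiction: 27×98/200 = 13.2300
  18-40, Fiction: 39×102/200 = 19.8900
  18-40, Non-fiction: 39×98/200 = 19.1100
  41-65, Fiction: 68×102/200 = 34.6800
  41-65, Non-fiction: 68×98/200 = 33.3200
  Over 65, Fiction: 66×102/200 = 33.6600
  Over 65, Non-fiction: 66×98/200 = 32.3400
Contributions (O − E)²/E:
  (8 − 13.7700)²/13.7700 = 2.4178
  (19 − 13.2300)²/13.2300 = 2.5165
  (17 − 19.8900)²/19.8900 = 0.4199
  (22 − 19.1100)²/19.1100 = 0.4371
  (37 − 34.6800)²/34.6800 = 0.1552
  (31 − 33.3200)²/33.3200 = 0.1615
  (40 − 33.6600)²/33.6600 = 1.1942
  (26 − 32.3400)²/32.3400 = 1.2429
χ² = 2.4178 + 2.5165 + 0.4199 + 0.4371 + 0.1552 + 0.1615 + 1.1942 + 1.2429 = 8.545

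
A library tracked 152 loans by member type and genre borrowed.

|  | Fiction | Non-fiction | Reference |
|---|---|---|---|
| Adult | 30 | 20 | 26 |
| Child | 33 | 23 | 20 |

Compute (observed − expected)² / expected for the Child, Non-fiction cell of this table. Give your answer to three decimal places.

Row total (Child) = 76; column total (Non-fiction) = 43; N = 152.
Expected count E = 76 × 43 / 152 = 21.5000.
Contribution = (O − E)²/E = (23 − 21.5000)² / 21.5000 = 0.105.

0.105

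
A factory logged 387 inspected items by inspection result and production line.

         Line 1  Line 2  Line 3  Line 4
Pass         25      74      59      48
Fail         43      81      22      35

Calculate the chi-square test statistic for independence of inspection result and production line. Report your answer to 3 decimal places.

Row totals: 206, 181. Column totals: 68, 155, 81, 83. Grand total N = 387.
Expected counts (row total × column total / N):
  Pass, Line 1: 206×68/387 = 36.1964
  Pass, Line 2: 206×155/387 = 82.5065
  Pass, Line 3: 206×81/387 = 43.1163
  Pass, Line 4: 206×83/387 = 44.1809
  Fail, Line 1: 181×68/387 = 31.8036
  Fail, Line 2: 181×155/387 = 72.4935
  Fail, Line 3: 181×81/387 = 37.8837
  Fail, Line 4: 181×83/387 = 38.8191
Contributions (O − E)²/E:
  (25 − 36.1964)²/36.1964 = 3.4633
  (74 − 82.5065)²/82.5065 = 0.8770
  (59 − 43.1163)²/43.1163 = 5.8514
  (48 − 44.1809)²/44.1809 = 0.3301
  (43 − 31.8036)²/31.8036 = 3.9417
  (81 − 72.4935)²/72.4935 = 0.9982
  (22 − 37.8837)²/37.8837 = 6.6596
  (35 − 38.8191)²/38.8191 = 0.3757
χ² = 3.4633 + 0.8770 + 5.8514 + 0.3301 + 3.9417 + 0.9982 + 6.6596 + 0.3757 = 22.497

22.497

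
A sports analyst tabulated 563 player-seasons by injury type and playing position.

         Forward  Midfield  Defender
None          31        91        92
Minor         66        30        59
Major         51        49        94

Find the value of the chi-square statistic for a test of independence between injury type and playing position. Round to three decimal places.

47.520

Row totals: 214, 155, 194. Column totals: 148, 170, 245. Grand total N = 563.
Expected counts (row total × column total / N):
  None, Forward: 214×148/563 = 56.2558
  None, Midfield: 214×170/563 = 64.6181
  None, Defender: 214×245/563 = 93.1261
  Minor, Forward: 155×148/563 = 40.7460
  Minor, Midfield: 155×170/563 = 46.8028
  Minor, Defender: 155×245/563 = 67.4512
  Major, Forward: 194×148/563 = 50.9982
  Major, Midfield: 194×170/563 = 58.5790
  Major, Defender: 194×245/563 = 84.4227
Contributions (O − E)²/E:
  (31 − 56.2558)²/56.2558 = 11.3385
  (91 − 64.6181)²/64.6181 = 10.7710
  (92 − 93.1261)²/93.1261 = 0.0136
  (66 − 40.7460)²/40.7460 = 15.6522
  (30 − 46.8028)²/46.8028 = 6.0324
  (59 − 67.4512)²/67.4512 = 1.0589
  (51 − 50.9982)²/50.9982 = 0.0000
  (49 − 58.5790)²/58.5790 = 1.5664
  (94 − 84.4227)²/84.4227 = 1.0865
χ² = 11.3385 + 10.7710 + 0.0136 + 15.6522 + 6.0324 + 1.0589 + 0.0000 + 1.5664 + 1.0865 = 47.520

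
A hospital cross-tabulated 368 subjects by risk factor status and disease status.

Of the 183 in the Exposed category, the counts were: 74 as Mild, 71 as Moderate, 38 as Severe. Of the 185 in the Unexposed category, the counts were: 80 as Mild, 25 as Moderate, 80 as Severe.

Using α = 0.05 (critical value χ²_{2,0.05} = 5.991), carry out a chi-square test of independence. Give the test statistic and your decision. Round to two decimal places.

37.21; reject H₀

Row totals: 183, 185. Column totals: 154, 96, 118. Grand total N = 368.
Expected counts (row total × column total / N):
  Exposed, Mild: 183×154/368 = 76.582
  Exposed, Moderate: 183×96/368 = 47.739
  Exposed, Severe: 183×118/368 = 58.679
  Unexposed, Mild: 185×154/368 = 77.418
  Unexposed, Moderate: 185×96/368 = 48.261
  Unexposed, Severe: 185×118/368 = 59.321
Contributions (O − E)²/E:
  (74 − 76.582)²/76.582 = 0.0871
  (71 − 47.739)²/47.739 = 11.3340
  (38 − 58.679)²/58.679 = 7.2875
  (80 − 77.418)²/77.418 = 0.0861
  (25 − 48.261)²/48.261 = 11.2114
  (80 − 59.321)²/59.321 = 7.2086
χ² = 0.0871 + 11.3340 + 7.2875 + 0.0861 + 11.2114 + 7.2086 = 37.21
df = (2−1)(3−1) = 2. Since 37.21 > 5.991, reject the null hypothesis of independence at α = 0.05.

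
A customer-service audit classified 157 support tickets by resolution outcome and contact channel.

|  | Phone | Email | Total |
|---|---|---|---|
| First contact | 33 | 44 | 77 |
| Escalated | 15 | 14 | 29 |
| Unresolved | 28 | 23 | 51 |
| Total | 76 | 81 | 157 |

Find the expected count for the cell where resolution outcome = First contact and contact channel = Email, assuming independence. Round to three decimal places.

Row total (First contact) = 77; column total (Email) = 81; grand total N = 157.
Expected count = (row total × column total) / N = 77 × 81 / 157 = 39.726.

39.726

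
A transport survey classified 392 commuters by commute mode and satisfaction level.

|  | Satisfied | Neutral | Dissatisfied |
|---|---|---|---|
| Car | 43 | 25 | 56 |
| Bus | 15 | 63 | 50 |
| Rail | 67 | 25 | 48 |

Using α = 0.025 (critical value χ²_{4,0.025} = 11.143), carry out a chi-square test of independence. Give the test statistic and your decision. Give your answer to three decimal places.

Row totals: 124, 128, 140. Column totals: 125, 113, 154. Grand total N = 392.
Expected counts (row total × column total / N):
  Car, Satisfied: 124×125/392 = 39.54082
  Car, Neutral: 124×113/392 = 35.74490
  Car, Dissatisfied: 124×154/392 = 48.71429
  Bus, Satisfied: 128×125/392 = 40.81633
  Bus, Neutral: 128×113/392 = 36.89796
  Bus, Dissatisfied: 128×154/392 = 50.28571
  Rail, Satisfied: 140×125/392 = 44.64286
  Rail, Neutral: 140×113/392 = 40.35714
  Rail, Dissatisfied: 140×154/392 = 55.00000
Contributions (O − E)²/E:
  (43 − 39.54082)²/39.54082 = 0.3026
  (25 − 35.74490)²/35.74490 = 3.2299
  (56 − 48.71429)²/48.71429 = 1.0897
  (15 − 40.81633)²/40.81633 = 16.3288
  (63 − 36.89796)²/36.89796 = 18.4649
  (50 − 50.28571)²/50.28571 = 0.0016
  (67 − 44.64286)²/44.64286 = 11.1965
  (25 − 40.35714)²/40.35714 = 5.8439
  (48 − 55.00000)²/55.00000 = 0.8909
χ² = 0.3026 + 3.2299 + 1.0897 + 16.3288 + 18.4649 + 0.0016 + 11.1965 + 5.8439 + 0.8909 = 57.349
df = (3−1)(3−1) = 4. Since 57.349 > 11.143, reject the null hypothesis of independence at α = 0.025.

57.349; reject H₀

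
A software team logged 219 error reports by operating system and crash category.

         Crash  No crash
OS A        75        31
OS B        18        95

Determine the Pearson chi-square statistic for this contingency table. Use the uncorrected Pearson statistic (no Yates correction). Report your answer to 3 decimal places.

67.288

Row totals: 106, 113. Column totals: 93, 126. Grand total N = 219.
Expected counts (row total × column total / N):
  OS A, Crash: 106×93/219 = 45.0137
  OS A, No crash: 106×126/219 = 60.9863
  OS B, Crash: 113×93/219 = 47.9863
  OS B, No crash: 113×126/219 = 65.0137
Contributions (O − E)²/E:
  (75 − 45.0137)²/45.0137 = 19.9757
  (31 − 60.9863)²/60.9863 = 14.7439
  (18 − 47.9863)²/47.9863 = 18.7382
  (95 − 65.0137)²/65.0137 = 13.8306
χ² = 19.9757 + 14.7439 + 18.7382 + 13.8306 = 67.288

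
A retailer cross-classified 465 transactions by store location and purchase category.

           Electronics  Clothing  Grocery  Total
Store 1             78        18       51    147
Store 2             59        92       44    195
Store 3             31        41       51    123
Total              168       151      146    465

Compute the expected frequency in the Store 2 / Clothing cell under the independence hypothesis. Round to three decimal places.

Row total (Store 2) = 195; column total (Clothing) = 151; grand total N = 465.
Expected count = (row total × column total) / N = 195 × 151 / 465 = 63.323.

63.323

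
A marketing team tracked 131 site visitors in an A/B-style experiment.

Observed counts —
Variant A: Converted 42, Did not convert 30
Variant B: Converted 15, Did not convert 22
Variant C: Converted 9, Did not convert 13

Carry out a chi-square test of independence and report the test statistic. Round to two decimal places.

Row totals: 72, 37, 22. Column totals: 66, 65. Grand total N = 131.
Expected counts (row total × column total / N):
  Variant A, Converted: 72×66/131 = 36.275
  Variant A, Did not convert: 72×65/131 = 35.725
  Variant B, Converted: 37×66/131 = 18.641
  Variant B, Did not convert: 37×65/131 = 18.359
  Variant C, Converted: 22×66/131 = 11.084
  Variant C, Did not convert: 22×65/131 = 10.916
Contributions (O − E)²/E:
  (42 − 36.275)²/36.275 = 0.9035
  (30 − 35.725)²/35.725 = 0.9174
  (15 − 18.641)²/18.641 = 0.7112
  (22 − 18.359)²/18.359 = 0.7221
  (9 − 11.084)²/11.084 = 0.3918
  (13 − 10.916)²/10.916 = 0.3979
χ² = 0.9035 + 0.9174 + 0.7112 + 0.7221 + 0.3918 + 0.3979 = 4.04

4.04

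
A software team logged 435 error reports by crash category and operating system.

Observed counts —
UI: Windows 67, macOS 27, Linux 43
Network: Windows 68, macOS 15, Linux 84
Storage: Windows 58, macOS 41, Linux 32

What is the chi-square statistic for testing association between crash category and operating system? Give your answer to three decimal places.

35.242

Row totals: 137, 167, 131. Column totals: 193, 83, 159. Grand total N = 435.
Expected counts (row total × column total / N):
  UI, Windows: 137×193/435 = 60.7839
  UI, macOS: 137×83/435 = 26.1402
  UI, Linux: 137×159/435 = 50.0759
  Network, Windows: 167×193/435 = 74.0943
  Network, macOS: 167×83/435 = 31.8644
  Network, Linux: 167×159/435 = 61.0414
  Storage, Windows: 131×193/435 = 58.1218
  Storage, macOS: 131×83/435 = 24.9954
  Storage, Linux: 131×159/435 = 47.8828
Contributions (O − E)²/E:
  (67 − 60.7839)²/60.7839 = 0.6357
  (27 − 26.1402)²/26.1402 = 0.0283
  (43 − 50.0759)²/50.0759 = 0.9998
  (68 − 74.0943)²/74.0943 = 0.5013
  (15 − 31.8644)²/31.8644 = 8.9256
  (84 − 61.0414)²/61.0414 = 8.6351
  (58 − 58.1218)²/58.1218 = 0.0003
  (41 − 24.9954)²/24.9954 = 10.2478
  (32 − 47.8828)²/47.8828 = 5.2683
χ² = 0.6357 + 0.0283 + 0.9998 + 0.5013 + 8.9256 + 8.6351 + 0.0003 + 10.2478 + 5.2683 = 35.242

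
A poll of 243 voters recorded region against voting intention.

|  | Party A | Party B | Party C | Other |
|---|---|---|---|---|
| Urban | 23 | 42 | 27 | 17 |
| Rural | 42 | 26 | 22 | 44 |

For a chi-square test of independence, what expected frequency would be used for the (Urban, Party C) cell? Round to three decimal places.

21.979

Row total (Urban) = 109; column total (Party C) = 49; grand total N = 243.
Expected count = (row total × column total) / N = 109 × 49 / 243 = 21.979.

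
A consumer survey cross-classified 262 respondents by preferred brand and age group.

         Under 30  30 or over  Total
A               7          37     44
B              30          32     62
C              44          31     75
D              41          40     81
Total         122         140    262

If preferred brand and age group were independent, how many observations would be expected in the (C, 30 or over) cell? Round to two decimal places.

Row total (C) = 75; column total (30 or over) = 140; grand total N = 262.
Expected count = (row total × column total) / N = 75 × 140 / 262 = 40.08.

40.08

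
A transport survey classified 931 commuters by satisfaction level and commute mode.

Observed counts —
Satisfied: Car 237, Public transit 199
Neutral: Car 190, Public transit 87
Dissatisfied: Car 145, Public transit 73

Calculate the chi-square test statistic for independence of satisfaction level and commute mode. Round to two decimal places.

17.58

Row totals: 436, 277, 218. Column totals: 572, 359. Grand total N = 931.
Expected counts (row total × column total / N):
  Satisfied, Car: 436×572/931 = 267.875
  Satisfied, Public transit: 436×359/931 = 168.125
  Neutral, Car: 277×572/931 = 170.187
  Neutral, Public transit: 277×359/931 = 106.813
  Dissatisfied, Car: 218×572/931 = 133.938
  Dissatisfied, Public transit: 218×359/931 = 84.062
Contributions (O − E)²/E:
  (237 − 267.875)²/267.875 = 3.5586
  (199 − 168.125)²/168.125 = 5.6700
  (190 − 170.187)²/170.187 = 2.3066
  (87 − 106.813)²/106.813 = 3.6752
  (145 − 133.938)²/133.938 = 0.9136
  (73 − 84.062)²/84.062 = 1.4557
χ² = 3.5586 + 5.6700 + 2.3066 + 3.6752 + 0.9136 + 1.4557 = 17.58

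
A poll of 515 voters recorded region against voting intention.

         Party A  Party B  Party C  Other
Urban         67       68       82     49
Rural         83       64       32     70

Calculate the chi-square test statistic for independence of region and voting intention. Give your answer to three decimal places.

Row totals: 266, 249. Column totals: 150, 132, 114, 119. Grand total N = 515.
Expected counts (row total × column total / N):
  Urban, Party A: 266×150/515 = 77.47573
  Urban, Party B: 266×132/515 = 68.17864
  Urban, Party C: 266×114/515 = 58.88155
  Urban, Other: 266×119/515 = 61.46408
  Rural, Party A: 249×150/515 = 72.52427
  Rural, Party B: 249×132/515 = 63.82136
  Rural, Party C: 249×114/515 = 55.11845
  Rural, Other: 249×119/515 = 57.53592
Contributions (O − E)²/E:
  (67 − 77.47573)²/77.47573 = 1.4165
  (68 − 68.17864)²/68.17864 = 0.0005
  (82 − 58.88155)²/58.88155 = 9.0769
  (49 − 61.46408)²/61.46408 = 2.5275
  (83 − 72.52427)²/72.52427 = 1.5132
  (64 − 63.82136)²/63.82136 = 0.0005
  (32 − 55.11845)²/55.11845 = 9.6966
  (70 − 57.53592)²/57.53592 = 2.7001
χ² = 1.4165 + 0.0005 + 9.0769 + 2.5275 + 1.5132 + 0.0005 + 9.6966 + 2.7001 = 26.932

26.932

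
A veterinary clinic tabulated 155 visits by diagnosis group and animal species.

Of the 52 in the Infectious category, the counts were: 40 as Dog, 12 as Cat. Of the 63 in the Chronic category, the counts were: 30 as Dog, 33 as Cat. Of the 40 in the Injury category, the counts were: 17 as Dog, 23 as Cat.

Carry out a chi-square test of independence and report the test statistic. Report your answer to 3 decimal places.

14.001

Row totals: 52, 63, 40. Column totals: 87, 68. Grand total N = 155.
Expected counts (row total × column total / N):
  Infectious, Dog: 52×87/155 = 29.1871
  Infectious, Cat: 52×68/155 = 22.8129
  Chronic, Dog: 63×87/155 = 35.3613
  Chronic, Cat: 63×68/155 = 27.6387
  Injury, Dog: 40×87/155 = 22.4516
  Injury, Cat: 40×68/155 = 17.5484
Contributions (O − E)²/E:
  (40 − 29.1871)²/29.1871 = 4.0058
  (12 − 22.8129)²/22.8129 = 5.1251
  (30 − 35.3613)²/35.3613 = 0.8129
  (33 − 27.6387)²/27.6387 = 1.0400
  (17 − 22.4516)²/22.4516 = 1.3237
  (23 − 17.5484)²/17.5484 = 1.6936
χ² = 4.0058 + 5.1251 + 0.8129 + 1.0400 + 1.3237 + 1.6936 = 14.001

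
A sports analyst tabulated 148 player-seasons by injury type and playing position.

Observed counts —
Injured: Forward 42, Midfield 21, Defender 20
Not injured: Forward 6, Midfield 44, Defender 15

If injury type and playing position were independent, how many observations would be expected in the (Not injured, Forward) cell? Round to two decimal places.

21.08

Row total (Not injured) = 65; column total (Forward) = 48; grand total N = 148.
Expected count = (row total × column total) / N = 65 × 48 / 148 = 21.08.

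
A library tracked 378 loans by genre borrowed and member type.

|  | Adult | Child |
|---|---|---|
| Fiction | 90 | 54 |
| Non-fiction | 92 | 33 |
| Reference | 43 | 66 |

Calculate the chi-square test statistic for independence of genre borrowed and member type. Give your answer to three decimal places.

Row totals: 144, 125, 109. Column totals: 225, 153. Grand total N = 378.
Expected counts (row total × column total / N):
  Fiction, Adult: 144×225/378 = 85.7143
  Fiction, Child: 144×153/378 = 58.2857
  Non-fiction, Adult: 125×225/378 = 74.4048
  Non-fiction, Child: 125×153/378 = 50.5952
  Reference, Adult: 109×225/378 = 64.8810
  Reference, Child: 109×153/378 = 44.1190
Contributions (O − E)²/E:
  (90 − 85.7143)²/85.7143 = 0.2143
  (54 − 58.2857)²/58.2857 = 0.3151
  (92 − 74.4048)²/74.4048 = 4.1609
  (33 − 50.5952)²/50.5952 = 6.1190
  (43 − 64.8810)²/64.8810 = 7.3793
  (66 − 44.1190)²/44.1190 = 10.8520
χ² = 0.2143 + 0.3151 + 4.1609 + 6.1190 + 7.3793 + 10.8520 = 29.041

29.041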